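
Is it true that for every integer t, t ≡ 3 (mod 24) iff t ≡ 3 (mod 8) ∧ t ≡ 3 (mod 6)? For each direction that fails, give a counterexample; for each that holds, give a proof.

(→) Suppose t ≡ 3 (mod 24); write t = 24j + 3. Since 8 ∣ 24, reducing mod 8 gives t ≡ 3 (mod 8); since 6 ∣ 24, reducing mod 6 gives t ≡ 3 (mod 6).

(←) Conversely, if t ≡ 3 (mod 8) and t ≡ 3 (mod 6), then by the Chinese remainder theorem t ≡ 3 (mod 24). This is exactly t ≡ 3 (mod 24).

Both directions hold.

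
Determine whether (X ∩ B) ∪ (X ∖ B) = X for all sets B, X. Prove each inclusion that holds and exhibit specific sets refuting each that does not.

Both inclusions hold.

Reverse inclusion. Let x ∈ X. Then either x ∈ X and x ∉ B; or x ∈ B ∩ X. In each case x ∈ (X ∩ B) ∪ (X ∖ B), so X ⊆ (X ∩ B) ∪ (X ∖ B).

Forward inclusion. Let x ∈ (X ∩ B) ∪ (X ∖ B). Then either x ∈ X and x ∉ B; or x ∈ B ∩ X. In each case x ∈ X, so (X ∩ B) ∪ (X ∖ B) ⊆ X.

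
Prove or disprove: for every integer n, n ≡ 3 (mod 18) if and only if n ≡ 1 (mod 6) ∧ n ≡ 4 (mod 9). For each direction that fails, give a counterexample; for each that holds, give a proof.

Forward direction. This fails: n = 3 gives 3 ≡ 3 (mod 18) but 3 ≡ 3 (mod 6), so the conjunction on the right does not hold.

Converse. This fails: n = 13 satisfies both congruences on the right (13 ≡ 1 mod 6 and 13 ≡ 4 mod 9) yet 13 ≡ 13 (mod 18), not 3.

Neither direction holds.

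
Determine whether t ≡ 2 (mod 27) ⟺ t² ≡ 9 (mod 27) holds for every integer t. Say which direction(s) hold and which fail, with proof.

(→) This fails: take t = 2. Then 2 ≡ 2 (mod 27), but 2² = 4 ≡ 4 (mod 27), not 9.

(←) This fails: take t = 3. Then 3² = 9 ≡ 9 (mod 27), yet 3 ≡ 3 (mod 27), not 2.

Neither implication holds.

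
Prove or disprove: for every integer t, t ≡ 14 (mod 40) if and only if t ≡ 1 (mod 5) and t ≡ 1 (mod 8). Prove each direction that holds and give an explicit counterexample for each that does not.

Neither implication holds.

Forward direction. This fails: t = 14 gives 14 ≡ 14 (mod 40) but 14 ≡ 4 (mod 5), so the conjunction on the right does not hold.

Converse. This fails: t = 1 satisfies both congruences on the right (1 ≡ 1 mod 5 and 1 ≡ 1 mod 8) yet 1 ≡ 1 (mod 40), not 14.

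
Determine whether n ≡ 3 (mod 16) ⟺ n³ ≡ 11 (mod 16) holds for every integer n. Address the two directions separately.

Equivalent; both directions hold.

(←) Suppose n³ ≡ 11 (mod 16). The only residue r in {0, …, 15} with r³ ≡ 11 (mod 16) is r = 3, so n ≡ 3 (mod 16).

(→) Suppose n ≡ 3 (mod 16). Write n = 16j + 3. Then (16j + 3)³ = 4096j³ + 2304j² + 432j + 27 = 16(256j³ + 144j² + 27j + 1) + 11, so n³ ≡ 11 (mod 16).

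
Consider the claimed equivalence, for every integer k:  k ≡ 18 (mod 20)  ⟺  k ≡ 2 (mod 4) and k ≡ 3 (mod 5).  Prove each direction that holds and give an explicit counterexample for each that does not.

(⟹) Suppose k ≡ 18 (mod 20); write k = 20j + 18. Since 4 ∣ 20, reducing mod 4 gives k ≡ 18 ≡ 2 (mod 4); since 5 ∣ 20, reducing mod 5 gives k ≡ 18 ≡ 3 (mod 5).

(⟸) Conversely, if k ≡ 2 (mod 4) and k ≡ 3 (mod 5), then by the Chinese remainder theorem k ≡ 18 (mod 20). This is exactly k ≡ 18 (mod 20).

Equivalent; both directions hold.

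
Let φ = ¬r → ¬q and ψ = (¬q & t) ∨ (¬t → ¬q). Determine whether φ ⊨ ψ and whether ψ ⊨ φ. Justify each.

Neither direction holds.

(⟹) This fails. Under t = F, r = T, q = T, the left side is true but the right side is false.

(⟸) This fails. Under t = T, r = F, q = T, the left side is false but the right side is true.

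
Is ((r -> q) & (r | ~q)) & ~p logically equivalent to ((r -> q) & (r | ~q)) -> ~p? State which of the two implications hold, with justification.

Forward direction. Assume the antecedent. If r is true, the antecedent forces (r = T, q = T, p = F), and ((r -> q) & (r | ~q)) -> ~p holds there. If r is false, the antecedent forces (r = F, q = F, p = F), and ((r -> q) & (r | ~q)) -> ~p holds there. Either way ((r -> q) & (r | ~q)) -> ~p holds.

Converse. This fails. Under r = T, q = F, p = F, the left side is false but the right side is true.

Only the forward direction holds.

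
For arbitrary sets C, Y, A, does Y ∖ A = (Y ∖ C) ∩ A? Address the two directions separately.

Forward inclusion. This inclusion fails. Take C = ∅, Y = {1}, A = ∅; then 1 ∈ Y ∖ A but 1 ∉ (Y ∖ C) ∩ A.

Reverse inclusion. This inclusion fails. Take C = ∅, Y = {1}, A = {1}; then 1 ∈ (Y ∖ C) ∩ A but 1 ∉ Y ∖ A.

Both inclusions fail.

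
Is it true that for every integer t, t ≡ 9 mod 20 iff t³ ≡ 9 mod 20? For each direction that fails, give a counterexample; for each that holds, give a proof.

(⇒) Suppose t ≡ 9 mod 20. Write t = 20j + 9. Then (20j + 9)³ = 8000j³ + 10800j² + 4860j + 729 = 20(400j³ + 540j² + 243j + 36) + 9, so t³ ≡ 9 (mod 20).

(⇐) Conversely, suppose t³ ≡ 9 (mod 20). The only residue r in {0, …, 19} with r³ ≡ 9 (mod 20) is r = 9, so t ≡ 9 (mod 20).

Both implications hold.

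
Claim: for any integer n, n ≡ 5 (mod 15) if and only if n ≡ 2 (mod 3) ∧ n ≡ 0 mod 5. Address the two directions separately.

The biconditional holds.

(⇒) Suppose n ≡ 5 (mod 15); write n = 15j + 5. Since 3 ∣ 15, reducing mod 3 gives n ≡ 5 ≡ 2 (mod 3); since 5 ∣ 15, reducing mod 5 gives n ≡ 5 ≡ 0 (mod 5).

(⇐) Conversely, if n ≡ 2 (mod 3) and n ≡ 0 (mod 5), then by the Chinese remainder theorem n ≡ 5 (mod 15). This is exactly n ≡ 5 (mod 15).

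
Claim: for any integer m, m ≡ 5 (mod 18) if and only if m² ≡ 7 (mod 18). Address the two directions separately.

Only the forward direction holds.

(⇒) Suppose m ≡ 5 (mod 18). Write m = 18j + 5. Then (18j + 5)² = 324j² + 180j + 25 = 18(18j² + 10j + 1) + 7, so m² ≡ 7 (mod 18).

(⇐) This fails: take m = 13. Then 13² = 169 ≡ 7 (mod 18), yet 13 ≡ 13 (mod 18), not 5.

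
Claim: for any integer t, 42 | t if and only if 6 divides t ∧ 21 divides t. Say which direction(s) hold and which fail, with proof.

Both directions hold.

(⟹) If 42 ∣ t, write t = 42q. Since 42 = 7·6, t = 6·(7q), so 6 ∣ t; and since 42 = 2·21, t = 21·(2q), so 21 ∣ t.

(⟸) Suppose 6 ∣ t and 21 ∣ t. Any common multiple of 6 and 21 is a multiple of their lcm; here lcm(6, 21) = 6·21/gcd(6, 21) = 126/3 = 42, so 42 ∣ t.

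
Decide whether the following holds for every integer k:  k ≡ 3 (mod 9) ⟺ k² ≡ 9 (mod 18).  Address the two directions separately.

(→) This fails: take k = 12. Then 12 ≡ 3 (mod 9), but 12² = 144 ≡ 0 (mod 18), not 9.

(←) This fails: take k = 9. Then 9² = 81 ≡ 9 (mod 18), yet 9 ≡ 0 (mod 9), not 3.

Neither implication holds.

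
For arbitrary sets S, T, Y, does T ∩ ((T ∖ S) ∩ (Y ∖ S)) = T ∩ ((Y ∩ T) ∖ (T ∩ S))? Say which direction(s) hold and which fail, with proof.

Forward inclusion. Let x ∈ T ∩ ((T ∖ S) ∩ (Y ∖ S)). Then x ∈ T ∩ Y and x ∉ S, from which x ∈ T ∩ ((Y ∩ T) ∖ (T ∩ S)).

Reverse inclusion. Let x ∈ T ∩ ((Y ∩ T) ∖ (T ∩ S)). Then x ∈ T ∩ Y and x ∉ S, from which x ∈ T ∩ ((T ∖ S) ∩ (Y ∖ S)).

Both inclusions hold; the sets are equal.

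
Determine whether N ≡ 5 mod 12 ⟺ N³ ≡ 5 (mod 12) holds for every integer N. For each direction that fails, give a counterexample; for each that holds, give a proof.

Both implications hold.

[⇒] Suppose N ≡ 5 mod 12. Write N = 12j + 5. Then (12j + 5)³ = 1728j³ + 2160j² + 900j + 125 = 12(144j³ + 180j² + 75j + 10) + 5, so N³ ≡ 5 (mod 12).

[⇐] For the converse, argue contrapositively. If N ≢ 5 (mod 12), then N is congruent to one of 0, 1, 2, 3, 4, 6, 7, 8, 9, 10, 11 modulo 12, and these give N³ ≡ 0, 1, 8, 3, 4, 0, 7, 8, 9, 4, 11 respectively — never 5.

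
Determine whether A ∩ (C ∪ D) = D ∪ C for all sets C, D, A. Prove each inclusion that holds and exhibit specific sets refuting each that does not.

Forward inclusion. Let x ∈ A ∩ (C ∪ D). Then either x ∈ C ∩ A and x ∉ D; or x ∈ D ∩ A and x ∉ C; or x ∈ C ∩ D ∩ A. In each case x ∈ D ∪ C, so A ∩ (C ∪ D) ⊆ D ∪ C.

Reverse inclusion. This inclusion fails. Take C = {1}, D = ∅, A = ∅; then 1 ∈ D ∪ C but 1 ∉ A ∩ (C ∪ D).

(⊆) holds; (⊇) fails.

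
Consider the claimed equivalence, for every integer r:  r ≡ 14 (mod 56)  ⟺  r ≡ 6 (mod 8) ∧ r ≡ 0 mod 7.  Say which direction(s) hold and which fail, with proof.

(⇐) If r ≡ 6 (mod 8) and r ≡ 0 (mod 7), then by the Chinese remainder theorem r ≡ 14 (mod 56). This is exactly r ≡ 14 (mod 56).

(⇒) Suppose r ≡ 14 (mod 56); write r = 56j + 14. Since 8 ∣ 56, reducing mod 8 gives r ≡ 14 ≡ 6 (mod 8); since 7 ∣ 56, reducing mod 7 gives r ≡ 14 ≡ 0 (mod 7).

Equivalent; both directions hold.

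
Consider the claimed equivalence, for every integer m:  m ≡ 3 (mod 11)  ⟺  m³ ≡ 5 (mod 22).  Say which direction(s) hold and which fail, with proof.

(⇐) The residues r modulo 22 with r³ ≡ 5 (mod 22) are exactly {3}, and each is ≡ 3 (mod 11).

(⇒) This fails: take m = 14. Then 14 ≡ 3 (mod 11), but 14³ = 2744 ≡ 16 (mod 22), not 5.

(⇒) fails; (⇐) holds.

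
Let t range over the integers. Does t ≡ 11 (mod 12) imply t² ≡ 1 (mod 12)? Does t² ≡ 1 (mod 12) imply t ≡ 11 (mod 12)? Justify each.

Not equivalent: only (⇒) holds.

[⇒] Suppose t ≡ 11 (mod 12). Write t = 12j + 11. Then (12j + 11)² = 144j² + 264j + 121 = 12(12j² + 22j + 10) + 1, so t² ≡ 1 (mod 12).

[⇐] This fails: take t = 1. Then 1² = 1 ≡ 1 (mod 12), yet 1 ≡ 1 (mod 12), not 11.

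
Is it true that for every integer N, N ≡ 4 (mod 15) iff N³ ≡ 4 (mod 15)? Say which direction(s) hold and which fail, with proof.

Both implications hold.

Forward direction. Suppose N ≡ 4 (mod 15). Write N = 15j + 4. Then (15j + 4)³ = 3375j³ + 2700j² + 720j + 64 = 15(225j³ + 180j² + 48j + 4) + 4, so N³ ≡ 4 (mod 15).

Converse. Suppose N³ ≡ 4 (mod 15). The only residue r in {0, …, 14} with r³ ≡ 4 (mod 15) is r = 4, so N ≡ 4 (mod 15).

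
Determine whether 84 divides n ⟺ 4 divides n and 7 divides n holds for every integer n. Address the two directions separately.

(⇐) This fails: take n = 28. Both 4 ∣ 28 and 7 ∣ 28, yet 28 is not a multiple of 84 (since 28 = 0·84 + 28), so 84 ∤ 28.

(⇒) If 84 ∣ n, write n = 84q. Since 84 = 21·4, n = 4·(21q), so 4 ∣ n; and since 84 = 12·7, n = 7·(12q), so 7 ∣ n.

Not equivalent: only (⇒) holds.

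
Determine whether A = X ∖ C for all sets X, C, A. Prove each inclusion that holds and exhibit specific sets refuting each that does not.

(⊆) fails and (⊇) fails.

(⊆) This inclusion fails. Take X = ∅, C = ∅, A = {1}; then 1 ∈ A but 1 ∉ X ∖ C.

(⊇) This inclusion fails. Take X = {1}, C = ∅, A = ∅; then 1 ∈ X ∖ C but 1 ∉ A.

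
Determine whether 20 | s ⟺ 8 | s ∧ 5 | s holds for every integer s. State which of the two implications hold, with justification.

(⟹) This fails: take s = 20. Certainly 20 ∣ 20, but 8 ∤ 20.

(⟸) Suppose 8 ∣ s and 5 ∣ s. Any common multiple of 8 and 5 is a multiple of their lcm; here gcd(8, 5) = 1, so lcm(8, 5) = 8·5 = 40, so 40 ∣ s. Since 20 ∣ 40, it follows that 20 ∣ s.

Not equivalent: only (⇐) holds.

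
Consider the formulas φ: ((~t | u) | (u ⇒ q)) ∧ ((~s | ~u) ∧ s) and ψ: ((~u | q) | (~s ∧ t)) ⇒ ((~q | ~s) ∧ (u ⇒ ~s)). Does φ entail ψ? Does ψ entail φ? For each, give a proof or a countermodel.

Neither direction holds.

[⇒] This fails. Under u = F, s = T, t = F, q = T, the left side is true but the right side is false.

[⇐] This fails. Under u = F, s = F, t = F, q = F, the left side is false but the right side is true.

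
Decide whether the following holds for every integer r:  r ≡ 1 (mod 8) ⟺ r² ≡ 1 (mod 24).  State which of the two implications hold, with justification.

Neither implication holds.

(⟹) This fails: take r = 9. Then 9 ≡ 1 (mod 8), but 9² = 81 ≡ 9 (mod 24), not 1.

(⟸) This fails: take r = 5. Then 5² = 25 ≡ 1 (mod 24), yet 5 ≡ 5 (mod 8), not 1.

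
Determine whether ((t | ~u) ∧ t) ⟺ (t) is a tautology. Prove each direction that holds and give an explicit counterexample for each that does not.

Both implications hold.

[⇒] Assume the antecedent. If u is true, the antecedent forces (u = T, t = T), and t holds there. If u is false, the antecedent forces (u = F, t = T), and t holds there. Either way t holds.

[⇐] Assume the antecedent. If u is true, the antecedent forces (u = T, t = T), and (t | ~u) ∧ t holds there. If u is false, the antecedent forces (u = F, t = T), and (t | ~u) ∧ t holds there. Either way (t | ~u) ∧ t holds.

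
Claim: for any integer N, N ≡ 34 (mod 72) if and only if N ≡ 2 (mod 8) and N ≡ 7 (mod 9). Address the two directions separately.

Forward direction. Suppose N ≡ 34 (mod 72); write N = 72j + 34. Since 8 ∣ 72, reducing mod 8 gives N ≡ 34 ≡ 2 (mod 8); since 9 ∣ 72, reducing mod 9 gives N ≡ 34 ≡ 7 (mod 9).

Converse. If N ≡ 2 (mod 8) and N ≡ 7 (mod 9), then by the Chinese remainder theorem N ≡ 34 (mod 72). This is exactly N ≡ 34 (mod 72).

The biconditional holds.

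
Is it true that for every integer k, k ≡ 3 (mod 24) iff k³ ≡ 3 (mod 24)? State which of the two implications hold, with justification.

Forward direction. Suppose k ≡ 3 (mod 24). Write k = 24j + 3. Then (24j + 3)³ = 13824j³ + 5184j² + 648j + 27 = 24(576j³ + 216j² + 27j + 1) + 3, so k³ ≡ 3 (mod 24).

Converse. Suppose k³ ≡ 3 (mod 24). The only residue r in {0, …, 23} with r³ ≡ 3 (mod 24) is r = 3, so k ≡ 3 (mod 24).

Equivalent; both directions hold.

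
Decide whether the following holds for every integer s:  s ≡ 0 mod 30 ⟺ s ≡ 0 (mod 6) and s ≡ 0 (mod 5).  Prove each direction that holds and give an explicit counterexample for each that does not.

Both directions hold; the statement is true.

(→) Suppose s ≡ 0 (mod 30); write s = 30j + 0. Since 6 ∣ 30, reducing mod 6 gives s ≡ 0 (mod 6); since 5 ∣ 30, reducing mod 5 gives s ≡ 0 (mod 5).

(←) Conversely, if s ≡ 0 (mod 6) and s ≡ 0 (mod 5), then by the Chinese remainder theorem s ≡ 0 (mod 30). This is exactly s ≡ 0 (mod 30).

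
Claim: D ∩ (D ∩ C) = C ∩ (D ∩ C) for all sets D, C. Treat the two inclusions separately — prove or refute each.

Forward inclusion. Let x ∈ D ∩ (D ∩ C). Then x ∈ D ∩ C, from which x ∈ C ∩ (D ∩ C).

Reverse inclusion. Let x ∈ C ∩ (D ∩ C). Then x ∈ D ∩ C, from which x ∈ D ∩ (D ∩ C).

The two sets are equal.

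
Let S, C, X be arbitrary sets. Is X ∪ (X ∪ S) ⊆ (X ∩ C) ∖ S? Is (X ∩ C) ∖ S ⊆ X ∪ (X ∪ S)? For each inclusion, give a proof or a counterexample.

Only the reverse inclusion holds.

Forward inclusion. This inclusion fails. Take S = {1}, C = ∅, X = ∅; then 1 ∈ X ∪ (X ∪ S) but 1 ∉ (X ∩ C) ∖ S.

Reverse inclusion. Let x ∈ (X ∩ C) ∖ S. Then x ∈ C ∩ X and x ∉ S, from which x ∈ X ∪ (X ∪ S).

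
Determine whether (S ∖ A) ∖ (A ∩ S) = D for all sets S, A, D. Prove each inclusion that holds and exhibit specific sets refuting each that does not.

(⊆) This inclusion fails. Take S = {1}, A = ∅, D = ∅; then 1 ∈ (S ∖ A) ∖ (A ∩ S) but 1 ∉ D.

(⊇) This inclusion fails. Take S = ∅, A = ∅, D = {1}; then 1 ∈ D but 1 ∉ (S ∖ A) ∖ (A ∩ S).

Neither inclusion holds.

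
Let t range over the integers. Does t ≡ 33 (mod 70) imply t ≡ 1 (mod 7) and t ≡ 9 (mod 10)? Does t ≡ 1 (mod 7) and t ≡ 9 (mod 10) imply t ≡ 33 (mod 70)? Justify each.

(→) This fails: t = 33 gives 33 ≡ 33 (mod 70) but 33 ≡ 5 (mod 7), so the conjunction on the right does not hold.

(←) This fails: t = 29 satisfies both congruences on the right (29 ≡ 1 mod 7 and 29 ≡ 9 mod 10) yet 29 ≡ 29 (mod 70), not 33.

Neither direction holds.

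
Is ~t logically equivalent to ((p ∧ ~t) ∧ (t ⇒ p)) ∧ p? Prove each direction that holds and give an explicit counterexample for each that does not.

[⇒] This fails. Under p = F, t = F, the left side is true but the right side is false.

[⇐] Assume the antecedent. If p is true, the antecedent forces (p = T, t = F), and ~t holds there. If p is false, the antecedent cannot hold. Either way ~t holds.

(⇒) fails; (⇐) holds.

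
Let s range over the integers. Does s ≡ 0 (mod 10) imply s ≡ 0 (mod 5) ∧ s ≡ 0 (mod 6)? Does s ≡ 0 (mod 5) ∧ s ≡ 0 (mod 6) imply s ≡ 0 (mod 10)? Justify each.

Not equivalent: only (⇐) holds.

[⇒] This fails: s = 10 gives 10 ≡ 0 (mod 10) but 10 ≡ 4 (mod 6), so the conjunction on the right does not hold.

[⇐] Conversely, if s ≡ 0 (mod 5) and s ≡ 0 (mod 6), then by the Chinese remainder theorem s ≡ 0 (mod 30). Since 0 ≡ 0 (mod 10) and 10 ∣ 30, we get s ≡ 0 (mod 10).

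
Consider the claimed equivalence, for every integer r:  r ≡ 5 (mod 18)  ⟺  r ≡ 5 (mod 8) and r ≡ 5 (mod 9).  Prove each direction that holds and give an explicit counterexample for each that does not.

Only the converse holds.

(⟹) This fails: r = 41 gives 41 ≡ 5 (mod 18) but 41 ≡ 1 (mod 8), so the conjunction on the right does not hold.

(⟸) Conversely, if r ≡ 5 (mod 8) and r ≡ 5 (mod 9), then by the Chinese remainder theorem r ≡ 5 (mod 72). Since 5 ≡ 5 (mod 18) and 18 ∣ 72, we get r ≡ 5 (mod 18).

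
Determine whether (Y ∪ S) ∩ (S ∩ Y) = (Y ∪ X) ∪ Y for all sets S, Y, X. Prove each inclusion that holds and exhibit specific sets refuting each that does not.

(⟹) Let x ∈ (Y ∪ S) ∩ (S ∩ Y). Then either x ∈ S ∩ Y and x ∉ X; or x ∈ S ∩ Y ∩ X. In each case x ∈ (Y ∪ X) ∪ Y, so (Y ∪ S) ∩ (S ∩ Y) ⊆ (Y ∪ X) ∪ Y.

(⟸) This inclusion fails. Take S = ∅, Y = {1}, X = ∅; then 1 ∈ (Y ∪ X) ∪ Y but 1 ∉ (Y ∪ S) ∩ (S ∩ Y).

Only the forward inclusion holds.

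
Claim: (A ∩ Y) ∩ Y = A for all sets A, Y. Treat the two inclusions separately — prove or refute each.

The sets are not equal: only the forward inclusion holds.

Reverse inclusion. This inclusion fails. Take A = {1}, Y = ∅; then 1 ∈ A but 1 ∉ (A ∩ Y) ∩ Y.

Forward inclusion. Let x ∈ (A ∩ Y) ∩ Y. Then x ∈ A ∩ Y, from which x ∈ A.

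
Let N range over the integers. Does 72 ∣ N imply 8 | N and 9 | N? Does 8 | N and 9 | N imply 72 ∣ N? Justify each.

Equivalent; both directions hold.

[⇐] Suppose 8 ∣ N and 9 ∣ N. Any common multiple of 8 and 9 is a multiple of their lcm; here gcd(8, 9) = 1, so lcm(8, 9) = 8·9 = 72, so 72 ∣ N.

[⇒] If 72 ∣ N, write N = 72q. Since 72 = 9·8, N = 8·(9q), so 8 ∣ N; and since 72 = 8·9, N = 9·(8q), so 9 ∣ N.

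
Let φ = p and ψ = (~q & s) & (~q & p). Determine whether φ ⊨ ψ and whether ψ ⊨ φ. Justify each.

Not equivalent: only (⇐) holds.

(⟹) This fails. Under q = F, p = T, s = F, the left side is true but the right side is false.

(⟸) Assume the antecedent. If q is true, the antecedent cannot hold. If q is false, the antecedent forces (q = F, p = T, s = T), and p holds there. Either way p holds.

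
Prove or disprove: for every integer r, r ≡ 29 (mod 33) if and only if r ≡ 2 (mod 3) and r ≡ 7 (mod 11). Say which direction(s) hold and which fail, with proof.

The biconditional holds.

(⇒) Suppose r ≡ 29 (mod 33); write r = 33j + 29. Since 3 ∣ 33, reducing mod 3 gives r ≡ 29 ≡ 2 (mod 3); since 11 ∣ 33, reducing mod 11 gives r ≡ 29 ≡ 7 (mod 11).

(⇐) Conversely, if r ≡ 2 (mod 3) and r ≡ 7 (mod 11), then by the Chinese remainder theorem r ≡ 29 (mod 33). This is exactly r ≡ 29 (mod 33).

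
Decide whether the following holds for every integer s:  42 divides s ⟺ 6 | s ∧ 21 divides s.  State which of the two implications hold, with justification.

[⇒] If 42 ∣ s, write s = 42q. Since 42 = 7·6, s = 6·(7q), so 6 ∣ s; and since 42 = 2·21, s = 21·(2q), so 21 ∣ s.

[⇐] Suppose 6 ∣ s and 21 ∣ s. Any common multiple of 6 and 21 is a multiple of their lcm; here lcm(6, 21) = 6·21/gcd(6, 21) = 126/3 = 42, so 42 ∣ s.

Both directions hold; the statement is true.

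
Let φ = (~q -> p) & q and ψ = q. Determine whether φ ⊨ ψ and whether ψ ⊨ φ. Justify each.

Both directions hold.

(⇐) Assume the antecedent. If p is true, the antecedent forces (p = T, q = T), and (~q -> p) & q holds there. If p is false, the antecedent forces (p = F, q = T), and (~q -> p) & q holds there. Either way (~q -> p) & q holds.

(⇒) Assume the antecedent. If p is true, the antecedent forces (p = T, q = T), and q holds there. If p is false, the antecedent forces (p = F, q = T), and q holds there. Either way q holds.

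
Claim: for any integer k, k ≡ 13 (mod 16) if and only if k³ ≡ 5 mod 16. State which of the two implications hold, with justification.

(⟹) Suppose k ≡ 13 (mod 16). Write k = 16j + 13. Then (16j + 13)³ = 4096j³ + 9984j² + 8112j + 2197 = 16(256j³ + 624j² + 507j + 137) + 5, so k³ ≡ 5 (mod 16).

(⟸) Conversely, suppose k³ ≡ 5 (mod 16). The only residue r in {0, …, 15} with r³ ≡ 5 (mod 16) is r = 13, so k ≡ 13 (mod 16).

Both directions hold.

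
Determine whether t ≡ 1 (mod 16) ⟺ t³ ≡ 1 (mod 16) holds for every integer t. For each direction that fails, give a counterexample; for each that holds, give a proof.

[⇒] Suppose t ≡ 1 (mod 16). Write t = 16j + 1. Then (16j + 1)³ = 4096j³ + 768j² + 48j + 1 = 16(256j³ + 48j² + 3j) + 1, so t³ ≡ 1 (mod 16).

[⇐] Conversely, suppose t³ ≡ 1 (mod 16). The only residue r in {0, …, 15} with r³ ≡ 1 (mod 16) is r = 1, so t ≡ 1 (mod 16).

Both directions hold.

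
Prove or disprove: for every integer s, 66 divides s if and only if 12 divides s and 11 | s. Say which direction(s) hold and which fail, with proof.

Only the converse holds.

Forward direction. This fails: take s = 66. Certainly 66 ∣ 66, but 12 ∤ 66.

Converse. Suppose 12 ∣ s and 11 ∣ s. Any common multiple of 12 and 11 is a multiple of their lcm; here gcd(12, 11) = 1, so lcm(12, 11) = 12·11 = 132, so 132 ∣ s. Since 66 ∣ 132, it follows that 66 ∣ s.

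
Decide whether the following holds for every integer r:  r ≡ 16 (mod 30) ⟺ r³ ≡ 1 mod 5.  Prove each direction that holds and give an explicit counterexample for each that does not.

(⇒) Suppose r ≡ 16 (mod 30). Then r³ ≡ 16³ = 4096 (mod 30), and since 5 ∣ 30, also r³ ≡ 1 (mod 5).

(⇐) This fails: take r = 1. Then 1³ = 1 ≡ 1 (mod 5), yet 1 ≡ 1 (mod 30), not 16.

Only the forward implication holds.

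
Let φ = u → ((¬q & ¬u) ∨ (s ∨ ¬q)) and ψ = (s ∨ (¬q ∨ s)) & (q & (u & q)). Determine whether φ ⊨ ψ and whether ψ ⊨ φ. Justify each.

The forward direction fails; the converse holds.

(→) This fails. Under q = F, u = F, s = F, the left side is true but the right side is false.

(←) Assume the antecedent. If q is true, the antecedent forces (q = T, u = T, s = T), and u → ((¬q & ¬u) ∨ (s ∨ ¬q)) holds there. If q is false, the antecedent cannot hold. Either way u → ((¬q & ¬u) ∨ (s ∨ ¬q)) holds.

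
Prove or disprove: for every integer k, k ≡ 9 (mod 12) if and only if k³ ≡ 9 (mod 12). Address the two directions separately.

Converse. Suppose k³ ≡ 9 (mod 12). The only residue r in {0, …, 11} with r³ ≡ 9 (mod 12) is r = 9, so k ≡ 9 (mod 12).

Forward direction. Suppose k ≡ 9 (mod 12). Write k = 12j + 9. Then (12j + 9)³ = 1728j³ + 3888j² + 2916j + 729 = 12(144j³ + 324j² + 243j + 60) + 9, so k³ ≡ 9 (mod 12).

Equivalent; both directions hold.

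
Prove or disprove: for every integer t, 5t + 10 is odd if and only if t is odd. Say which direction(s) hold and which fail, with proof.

(⇐) Suppose t is odd; write t = 2j + 1. Then 5t + 10 = 5·(2j + 1) + 10 = 2·5j + 15, which is odd.

(⇒) Suppose 5t + 10 is odd. Since 5 is odd, 5t and t have the same parity, so 5t + 10 ≡ t + 10 (mod 2). As 10 is even, 5t + 10 is odd exactly when t is odd. Thus t is odd.

Both directions hold.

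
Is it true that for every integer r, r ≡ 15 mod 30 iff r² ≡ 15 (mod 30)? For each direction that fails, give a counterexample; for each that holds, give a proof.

Forward direction. Suppose r ≡ 15 mod 30. Write r = 30j + 15. Then (30j + 15)² = 900j² + 900j + 225 = 30(30j² + 30j + 7) + 15, so r² ≡ 15 (mod 30).

Converse. Suppose r² ≡ 15 (mod 30). The only residue r in {0, …, 29} with r² ≡ 15 (mod 30) is r = 15, so r ≡ 15 (mod 30).

Both implications hold.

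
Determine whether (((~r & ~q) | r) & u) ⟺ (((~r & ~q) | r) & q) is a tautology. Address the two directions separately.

Neither implication holds.

(→) This fails. Under u = T, r = F, q = F, the left side is true but the right side is false.

(←) This fails. Under u = F, r = T, q = T, the left side is false but the right side is true.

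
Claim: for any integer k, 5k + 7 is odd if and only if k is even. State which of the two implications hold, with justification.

(⟸) Suppose k is even; write k = 2j. Then 5k + 7 = 5·(2j) + 7 = 2·5j + 7, which is odd.

(⟹) Suppose 5k + 7 is odd. Since 5 is odd, 5k and k have the same parity, so 5k + 7 ≡ k + 7 (mod 2). As 7 is odd, 5k + 7 is odd exactly when k is even. Thus k is even.

Both implications hold.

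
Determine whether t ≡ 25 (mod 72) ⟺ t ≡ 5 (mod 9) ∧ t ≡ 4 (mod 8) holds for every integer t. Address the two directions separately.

Both directions fail.

(⟹) This fails: t = 25 gives 25 ≡ 25 (mod 72) but 25 ≡ 7 (mod 9), so the conjunction on the right does not hold.

(⟸) This fails: t = 68 satisfies both congruences on the right (68 ≡ 5 mod 9 and 68 ≡ 4 mod 8) yet 68 ≡ 68 (mod 72), not 25.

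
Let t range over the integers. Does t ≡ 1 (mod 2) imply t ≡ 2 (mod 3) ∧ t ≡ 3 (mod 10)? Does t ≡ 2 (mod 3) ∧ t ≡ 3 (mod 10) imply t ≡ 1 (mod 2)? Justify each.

The forward direction fails; the converse holds.

[⇐] If t ≡ 2 (mod 3) and t ≡ 3 (mod 10), then by the Chinese remainder theorem t ≡ 23 (mod 30). Since 23 ≡ 1 (mod 2) and 2 ∣ 30, we get t ≡ 1 (mod 2).

[⇒] This fails: t = 1 gives 1 ≡ 1 (mod 2) but 1 ≡ 1 (mod 3), so the conjunction on the right does not hold.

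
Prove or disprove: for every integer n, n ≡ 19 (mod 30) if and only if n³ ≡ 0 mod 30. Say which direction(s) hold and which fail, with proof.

(⇒) fails and (⇐) fails.

(⟹) This fails: take n = 19. Then 19 ≡ 19 (mod 30), but 19³ = 6859 ≡ 19 (mod 30), not 0.

(⟸) This fails: take n = 0. Then 0³ = 0 ≡ 0 (mod 30), yet 0 ≡ 0 (mod 30), not 19.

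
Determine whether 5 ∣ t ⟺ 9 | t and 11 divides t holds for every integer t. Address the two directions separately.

(→) This fails: take t = 5. Certainly 5 ∣ 5, but 9 ∤ 5.

(←) This fails: take t = 99. Both 9 ∣ 99 and 11 ∣ 99, yet 99 is not a multiple of 5 (since 99 = 19·5 + 4), so 5 ∤ 99.

Both directions fail.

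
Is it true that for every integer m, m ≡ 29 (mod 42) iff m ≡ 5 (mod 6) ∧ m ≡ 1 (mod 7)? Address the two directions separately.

Both directions hold.

(⟹) Suppose m ≡ 29 (mod 42); write m = 42j + 29. Since 6 ∣ 42, reducing mod 6 gives m ≡ 29 ≡ 5 (mod 6); since 7 ∣ 42, reducing mod 7 gives m ≡ 29 ≡ 1 (mod 7).

(⟸) Conversely, if m ≡ 5 (mod 6) and m ≡ 1 (mod 7), then by the Chinese remainder theorem m ≡ 29 (mod 42). This is exactly m ≡ 29 (mod 42).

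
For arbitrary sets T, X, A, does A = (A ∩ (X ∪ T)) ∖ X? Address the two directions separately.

Forward inclusion. This inclusion fails. Take T = ∅, X = ∅, A = {1}; then 1 ∈ A but 1 ∉ (A ∩ (X ∪ T)) ∖ X.

Reverse inclusion. Let x ∈ (A ∩ (X ∪ T)) ∖ X. Then x ∈ T ∩ A and x ∉ X, from which x ∈ A.

Only the reverse inclusion holds.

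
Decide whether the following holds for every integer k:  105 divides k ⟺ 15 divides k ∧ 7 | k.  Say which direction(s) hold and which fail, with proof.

[⇐] Suppose 15 ∣ k and 7 ∣ k. Any common multiple of 15 and 7 is a multiple of their lcm; here gcd(15, 7) = 1, so lcm(15, 7) = 15·7 = 105, so 105 ∣ k.

[⇒] If 105 ∣ k, write k = 105q. Since 105 = 7·15, k = 15·(7q), so 15 ∣ k; and since 105 = 15·7, k = 7·(15q), so 7 ∣ k.

Both directions hold; the statement is true.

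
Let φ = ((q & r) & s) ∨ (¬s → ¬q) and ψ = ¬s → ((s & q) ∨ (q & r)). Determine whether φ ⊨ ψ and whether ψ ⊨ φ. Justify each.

Both directions fail.

[⇒] This fails. Under r = F, s = F, q = F, the left side is true but the right side is false.

[⇐] This fails. Under r = T, s = F, q = T, the left side is false but the right side is true.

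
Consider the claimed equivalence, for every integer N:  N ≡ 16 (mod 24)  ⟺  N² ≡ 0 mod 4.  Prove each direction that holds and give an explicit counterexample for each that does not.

Not equivalent: only (⇒) holds.

[⇐] This fails: take N = 0. Then 0² = 0 ≡ 0 (mod 4), yet 0 ≡ 0 (mod 24), not 16.

[⇒] Suppose N ≡ 16 (mod 24). Then N² ≡ 16² = 256 (mod 24), and since 4 ∣ 24, also N² ≡ 0 (mod 4).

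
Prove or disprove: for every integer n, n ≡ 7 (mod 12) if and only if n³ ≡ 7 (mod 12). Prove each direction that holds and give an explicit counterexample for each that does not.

The biconditional holds.

(⇒) Suppose n ≡ 7 (mod 12). Write n = 12j + 7. Then (12j + 7)³ = 1728j³ + 3024j² + 1764j + 343 = 12(144j³ + 252j² + 147j + 28) + 7, so n³ ≡ 7 (mod 12).

(⇐) For the converse, argue contrapositively. If n ≢ 7 (mod 12), then n is congruent to one of 0, 1, 2, 3, 4, 5, 6, 8, 9, 10, 11 modulo 12, and these give n³ ≡ 0, 1, 8, 3, 4, 5, 0, 8, 9, 4, 11 respectively — never 7.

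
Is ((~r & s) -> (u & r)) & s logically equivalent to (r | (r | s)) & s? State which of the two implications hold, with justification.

Only the forward direction holds.

[⇒] Assume the antecedent. If r is true, the antecedent forces (r = T, u = F, s = T) or (r = T, u = T, s = T), and (r | (r | s)) & s holds there. If r is false, the antecedent cannot hold. Either way (r | (r | s)) & s holds.

[⇐] This fails. Under r = F, u = F, s = T, the left side is false but the right side is true.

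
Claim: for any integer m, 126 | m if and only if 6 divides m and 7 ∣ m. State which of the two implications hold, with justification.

Not equivalent: only (⇒) holds.

(⇐) This fails: take m = 42. Both 6 ∣ 42 and 7 ∣ 42, yet 42 is not a multiple of 126 (since 42 = 0·126 + 42), so 126 ∤ 42.

(⇒) If 126 ∣ m, write m = 126q. Since 126 = 21·6, m = 6·(21q), so 6 ∣ m; and since 126 = 18·7, m = 7·(18q), so 7 ∣ m.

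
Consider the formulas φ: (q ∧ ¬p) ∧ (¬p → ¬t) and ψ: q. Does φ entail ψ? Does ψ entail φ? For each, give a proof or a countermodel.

[⇒] Assume the antecedent. If t is true, the antecedent cannot hold. If t is false, the antecedent forces (t = F, p = F, q = T), and q holds there. Either way q holds.

[⇐] This fails. Under t = T, p = F, q = T, the left side is false but the right side is true.

The forward direction holds; the converse fails.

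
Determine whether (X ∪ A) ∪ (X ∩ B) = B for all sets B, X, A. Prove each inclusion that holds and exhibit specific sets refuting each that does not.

Forward inclusion. This inclusion fails. Take B = ∅, X = {1}, A = ∅; then 1 ∈ (X ∪ A) ∪ (X ∩ B) but 1 ∉ B.

Reverse inclusion. This inclusion fails. Take B = {1}, X = ∅, A = ∅; then 1 ∈ B but 1 ∉ (X ∪ A) ∪ (X ∩ B).

(⊆) fails and (⊇) fails.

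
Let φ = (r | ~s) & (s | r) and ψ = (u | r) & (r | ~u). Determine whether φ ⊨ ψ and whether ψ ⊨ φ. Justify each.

The biconditional holds.

(⇒) Assume the antecedent. If r is true, (u | r) & (r | ~u) reduces to true regardless of the other variables. If r is false, the antecedent cannot hold. Either way (u | r) & (r | ~u) holds.

(⇐) Assume the antecedent. If r is true, (r | ~s) & (s | r) reduces to true regardless of the other variables. If r is false, the antecedent cannot hold. Either way (r | ~s) & (s | r) holds.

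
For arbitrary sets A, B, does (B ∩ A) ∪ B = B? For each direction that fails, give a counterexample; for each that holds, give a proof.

Forward inclusion. Let x ∈ (B ∩ A) ∪ B. Then either x ∈ B and x ∉ A; or x ∈ A ∩ B. In each case x ∈ B, so (B ∩ A) ∪ B ⊆ B.

Reverse inclusion. Let x ∈ B. Then either x ∈ B and x ∉ A; or x ∈ A ∩ B. In each case x ∈ (B ∩ A) ∪ B, so B ⊆ (B ∩ A) ∪ B.

Both inclusions hold; the sets are equal.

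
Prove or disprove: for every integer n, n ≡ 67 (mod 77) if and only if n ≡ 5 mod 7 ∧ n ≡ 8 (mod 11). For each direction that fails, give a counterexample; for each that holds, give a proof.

(⟹) This fails: n = 67 gives 67 ≡ 67 (mod 77) but 67 ≡ 4 (mod 7), so the conjunction on the right does not hold.

(⟸) This fails: n = 19 satisfies both congruences on the right (19 ≡ 5 mod 7 and 19 ≡ 8 mod 11) yet 19 ≡ 19 (mod 77), not 67.

Neither implication holds.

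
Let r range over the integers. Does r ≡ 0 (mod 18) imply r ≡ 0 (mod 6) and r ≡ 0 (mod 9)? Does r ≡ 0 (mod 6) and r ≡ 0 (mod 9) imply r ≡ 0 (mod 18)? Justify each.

Both directions hold; the statement is true.

(⇒) Suppose r ≡ 0 (mod 18); write r = 18j + 0. Since 6 ∣ 18, reducing mod 6 gives r ≡ 0 (mod 6); since 9 ∣ 18, reducing mod 9 gives r ≡ 0 (mod 9).

(⇐) Conversely, if r ≡ 0 (mod 6) and r ≡ 0 (mod 9), then by the Chinese remainder theorem r ≡ 0 (mod 18). This is exactly r ≡ 0 (mod 18).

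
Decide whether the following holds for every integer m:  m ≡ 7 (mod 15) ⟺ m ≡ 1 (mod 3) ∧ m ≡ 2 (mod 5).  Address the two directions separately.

[⇒] Suppose m ≡ 7 (mod 15); write m = 15j + 7. Since 3 ∣ 15, reducing mod 3 gives m ≡ 7 ≡ 1 (mod 3); since 5 ∣ 15, reducing mod 5 gives m ≡ 7 ≡ 2 (mod 5).

[⇐] Conversely, if m ≡ 1 (mod 3) and m ≡ 2 (mod 5), then by the Chinese remainder theorem m ≡ 7 (mod 15). This is exactly m ≡ 7 (mod 15).

Both directions hold.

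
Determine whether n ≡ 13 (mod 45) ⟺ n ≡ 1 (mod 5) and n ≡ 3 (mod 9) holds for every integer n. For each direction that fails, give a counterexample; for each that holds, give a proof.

Neither direction holds.

(⇒) This fails: n = 13 gives 13 ≡ 13 (mod 45) but 13 ≡ 3 (mod 5), so the conjunction on the right does not hold.

(⇐) This fails: n = 21 satisfies both congruences on the right (21 ≡ 1 mod 5 and 21 ≡ 3 mod 9) yet 21 ≡ 21 (mod 45), not 13.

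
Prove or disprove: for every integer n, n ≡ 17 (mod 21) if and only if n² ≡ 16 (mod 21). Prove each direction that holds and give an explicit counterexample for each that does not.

(←) This fails: take n = 4. Then 4² = 16 ≡ 16 (mod 21), yet 4 ≡ 4 (mod 21), not 17.

(→) Suppose n ≡ 17 (mod 21). Write n = 21j + 17. Then (21j + 17)² = 441j² + 714j + 289 = 21(21j² + 34j + 13) + 16, so n² ≡ 16 (mod 21).

Only the forward direction holds.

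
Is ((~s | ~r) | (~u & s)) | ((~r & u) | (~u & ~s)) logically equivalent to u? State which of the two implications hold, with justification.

Both directions fail.

(⟹) This fails. Under u = F, s = F, r = F, the left side is true but the right side is false.

(⟸) This fails. Under u = T, s = T, r = T, the left side is false but the right side is true.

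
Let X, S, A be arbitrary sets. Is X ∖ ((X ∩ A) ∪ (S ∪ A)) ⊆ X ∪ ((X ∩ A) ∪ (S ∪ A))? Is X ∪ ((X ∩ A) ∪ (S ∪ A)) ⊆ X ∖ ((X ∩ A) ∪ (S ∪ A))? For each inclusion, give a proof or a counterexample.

Forward inclusion. Let x ∈ X ∖ ((X ∩ A) ∪ (S ∪ A)). Then x ∈ X and x ∉ S, A, from which x ∈ X ∪ ((X ∩ A) ∪ (S ∪ A)).

Reverse inclusion. This inclusion fails. Take X = ∅, S = {1}, A = ∅; then 1 ∈ X ∪ ((X ∩ A) ∪ (S ∪ A)) but 1 ∉ X ∖ ((X ∩ A) ∪ (S ∪ A)).

The sets are not equal: only the forward inclusion holds.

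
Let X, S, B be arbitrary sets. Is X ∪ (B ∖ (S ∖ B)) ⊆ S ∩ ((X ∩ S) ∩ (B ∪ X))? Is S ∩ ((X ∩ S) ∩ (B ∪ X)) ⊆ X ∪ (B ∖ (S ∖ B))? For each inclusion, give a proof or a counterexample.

(⊆) fails; (⊇) holds.

Forward inclusion. This inclusion fails. Take X = {1}, S = ∅, B = ∅; then 1 ∈ X ∪ (B ∖ (S ∖ B)) but 1 ∉ S ∩ ((X ∩ S) ∩ (B ∪ X)).

Reverse inclusion. Let x ∈ S ∩ ((X ∩ S) ∩ (B ∪ X)). Then either x ∈ X ∩ S and x ∉ B; or x ∈ X ∩ S ∩ B. In each case x ∈ X ∪ (B ∖ (S ∖ B)), so S ∩ ((X ∩ S) ∩ (B ∪ X)) ⊆ X ∪ (B ∖ (S ∖ B)).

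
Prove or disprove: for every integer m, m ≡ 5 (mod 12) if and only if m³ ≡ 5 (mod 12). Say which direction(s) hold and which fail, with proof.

Both directions hold.

(⟹) Suppose m ≡ 5 (mod 12). Write m = 12j + 5. Then (12j + 5)³ = 1728j³ + 2160j² + 900j + 125 = 12(144j³ + 180j² + 75j + 10) + 5, so m³ ≡ 5 (mod 12).

(⟸) Conversely, suppose m³ ≡ 5 (mod 12). The only residue r in {0, …, 11} with r³ ≡ 5 (mod 12) is r = 5, so m ≡ 5 (mod 12).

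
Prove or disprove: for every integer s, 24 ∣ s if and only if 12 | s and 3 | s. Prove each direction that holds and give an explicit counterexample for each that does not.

Only the forward implication holds.

(⟹) If 24 ∣ s, write s = 24q. Since 24 = 2·12, s = 12·(2q), so 12 ∣ s; and since 24 = 8·3, s = 3·(8q), so 3 ∣ s.

(⟸) This fails: take s = 12. Both 12 ∣ 12 and 3 ∣ 12, yet 12 is not a multiple of 24 (since 12 = 0·24 + 12), so 24 ∤ 12.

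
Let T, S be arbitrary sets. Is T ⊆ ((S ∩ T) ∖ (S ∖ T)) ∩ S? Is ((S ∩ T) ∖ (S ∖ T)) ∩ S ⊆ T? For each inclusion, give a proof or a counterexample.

(⟹) This inclusion fails. Take T = {1}, S = ∅; then 1 ∈ T but 1 ∉ ((S ∩ T) ∖ (S ∖ T)) ∩ S.

(⟸) Let x ∈ ((S ∩ T) ∖ (S ∖ T)) ∩ S. Then x ∈ T ∩ S, from which x ∈ T.

The sets are not equal: only the reverse inclusion holds.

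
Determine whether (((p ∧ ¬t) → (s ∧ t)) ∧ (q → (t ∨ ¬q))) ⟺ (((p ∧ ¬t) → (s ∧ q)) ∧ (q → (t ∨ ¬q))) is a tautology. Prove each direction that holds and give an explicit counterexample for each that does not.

[⇒] Assume the antecedent. If t is true, the consequent reduces to true regardless of the other variables. If t is false, the antecedent forces (s = F, p = F, q = F, t = F) or (s = T, p = F, q = F, t = F), and the consequent holds there. Either way the consequent holds.

[⇐] Assume the antecedent. If t is true, the consequent reduces to true regardless of the other variables. If t is false, the antecedent forces (s = F, p = F, q = F, t = F) or (s = T, p = F, q = F, t = F), and the consequent holds there. Either way the consequent holds.

The biconditional holds.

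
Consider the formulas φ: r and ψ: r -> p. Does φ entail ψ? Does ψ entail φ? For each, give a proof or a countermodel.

(⟹) This fails. Under r = T, p = F, the left side is true but the right side is false.

(⟸) This fails. Under r = F, p = F, the left side is false but the right side is true.

(⇒) fails and (⇐) fails.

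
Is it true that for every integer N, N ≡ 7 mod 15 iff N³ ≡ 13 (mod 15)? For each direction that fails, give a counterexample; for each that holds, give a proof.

Both implications hold.

(⇒) Suppose N ≡ 7 mod 15. Write N = 15j + 7. Then (15j + 7)³ = 3375j³ + 4725j² + 2205j + 343 = 15(225j³ + 315j² + 147j + 22) + 13, so N³ ≡ 13 (mod 15).

(⇐) Conversely, suppose N³ ≡ 13 (mod 15). The only residue r in {0, …, 14} with r³ ≡ 13 (mod 15) is r = 7, so N ≡ 7 (mod 15).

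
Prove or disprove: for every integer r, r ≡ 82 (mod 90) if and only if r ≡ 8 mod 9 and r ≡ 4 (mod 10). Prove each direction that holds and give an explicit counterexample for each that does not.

(⇒) fails and (⇐) fails.

[⇒] This fails: r = 82 gives 82 ≡ 82 (mod 90) but 82 ≡ 1 (mod 9), so the conjunction on the right does not hold.

[⇐] This fails: r = 44 satisfies both congruences on the right (44 ≡ 8 mod 9 and 44 ≡ 4 mod 10) yet 44 ≡ 44 (mod 90), not 82.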